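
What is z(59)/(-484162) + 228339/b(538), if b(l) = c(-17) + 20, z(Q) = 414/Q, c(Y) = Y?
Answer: 1087105157820/14282779 ≈ 76113.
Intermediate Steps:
b(l) = 3 (b(l) = -17 + 20 = 3)
z(59)/(-484162) + 228339/b(538) = (414/59)/(-484162) + 228339/3 = (414*(1/59))*(-1/484162) + 228339*(⅓) = (414/59)*(-1/484162) + 76113 = -207/14282779 + 76113 = 1087105157820/14282779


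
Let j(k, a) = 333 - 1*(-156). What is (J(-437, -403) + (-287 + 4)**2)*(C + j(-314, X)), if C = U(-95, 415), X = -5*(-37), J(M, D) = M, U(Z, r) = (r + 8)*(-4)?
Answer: -95821356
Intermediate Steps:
U(Z, r) = -32 - 4*r (U(Z, r) = (8 + r)*(-4) = -32 - 4*r)
X = 185
j(k, a) = 489 (j(k, a) = 333 + 156 = 489)
C = -1692 (C = -32 - 4*415 = -32 - 1660 = -1692)
(J(-437, -403) + (-287 + 4)**2)*(C + j(-314, X)) = (-437 + (-287 + 4)**2)*(-1692 + 489) = (-437 + (-283)**2)*(-1203) = (-437 + 80089)*(-1203) = 79652*(-1203) = -95821356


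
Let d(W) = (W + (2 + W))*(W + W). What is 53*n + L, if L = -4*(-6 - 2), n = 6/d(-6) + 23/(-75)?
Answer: 5519/300 ≈ 18.397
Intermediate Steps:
d(W) = 2*W*(2 + 2*W) (d(W) = (2 + 2*W)*(2*W) = 2*W*(2 + 2*W))
n = -77/300 (n = 6/((4*(-6)*(1 - 6))) + 23/(-75) = 6/((4*(-6)*(-5))) + 23*(-1/75) = 6/120 - 23/75 = 6*(1/120) - 23/75 = 1/20 - 23/75 = -77/300 ≈ -0.25667)
L = 32 (L = -4*(-8) = 32)
53*n + L = 53*(-77/300) + 32 = -4081/300 + 32 = 5519/300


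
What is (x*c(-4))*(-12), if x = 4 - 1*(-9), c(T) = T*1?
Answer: 624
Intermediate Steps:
c(T) = T
x = 13 (x = 4 + 9 = 13)
(x*c(-4))*(-12) = (13*(-4))*(-12) = -52*(-12) = 624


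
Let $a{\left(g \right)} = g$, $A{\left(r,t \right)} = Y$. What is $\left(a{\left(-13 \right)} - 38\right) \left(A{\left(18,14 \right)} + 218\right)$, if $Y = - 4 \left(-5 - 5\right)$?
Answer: $-13158$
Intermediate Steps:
$Y = 40$ ($Y = - 4 \left(-5 - 5\right) = \left(-4\right) \left(-10\right) = 40$)
$A{\left(r,t \right)} = 40$
$\left(a{\left(-13 \right)} - 38\right) \left(A{\left(18,14 \right)} + 218\right) = \left(-13 - 38\right) \left(40 + 218\right) = \left(-51\right) 258 = -13158$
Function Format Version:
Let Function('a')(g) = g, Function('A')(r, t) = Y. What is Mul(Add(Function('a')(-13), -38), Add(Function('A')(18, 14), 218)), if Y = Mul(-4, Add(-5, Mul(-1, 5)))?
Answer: -13158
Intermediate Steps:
Y = 40 (Y = Mul(-4, Add(-5, -5)) = Mul(-4, -10) = 40)
Function('A')(r, t) = 40
Mul(Add(Function('a')(-13), -38), Add(Function('A')(18, 14), 218)) = Mul(Add(-13, -38), Add(40, 218)) = Mul(-51, 258) = -13158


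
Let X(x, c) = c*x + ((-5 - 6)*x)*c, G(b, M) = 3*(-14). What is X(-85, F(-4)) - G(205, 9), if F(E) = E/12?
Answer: -724/3 ≈ -241.33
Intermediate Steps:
F(E) = E/12 (F(E) = E*(1/12) = E/12)
G(b, M) = -42
X(x, c) = -10*c*x (X(x, c) = c*x + (-11*x)*c = c*x - 11*c*x = -10*c*x)
X(-85, F(-4)) - G(205, 9) = -10*(1/12)*(-4)*(-85) - 1*(-42) = -10*(-1/3)*(-85) + 42 = -850/3 + 42 = -724/3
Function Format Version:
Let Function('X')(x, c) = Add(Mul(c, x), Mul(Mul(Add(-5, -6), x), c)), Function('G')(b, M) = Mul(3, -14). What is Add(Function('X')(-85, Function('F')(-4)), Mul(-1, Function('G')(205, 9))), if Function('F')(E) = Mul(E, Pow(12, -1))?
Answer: Rational(-724, 3) ≈ -241.33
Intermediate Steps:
Function('F')(E) = Mul(Rational(1, 12), E) (Function('F')(E) = Mul(E, Rational(1, 12)) = Mul(Rational(1, 12), E))
Function('G')(b, M) = -42
Function('X')(x, c) = Mul(-10, c, x) (Function('X')(x, c) = Add(Mul(c, x), Mul(Mul(-11, x), c)) = Add(Mul(c, x), Mul(-11, c, x)) = Mul(-10, c, x))
Add(Function('X')(-85, Function('F')(-4)), Mul(-1, Function('G')(205, 9))) = Add(Mul(-10, Mul(Rational(1, 12), -4), -85), Mul(-1, -42)) = Add(Mul(-10, Rational(-1, 3), -85), 42) = Add(Rational(-850, 3), 42) = Rational(-724, 3)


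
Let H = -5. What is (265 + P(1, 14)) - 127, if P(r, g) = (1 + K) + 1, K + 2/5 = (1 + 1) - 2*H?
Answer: 758/5 ≈ 151.60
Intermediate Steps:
K = 58/5 (K = -⅖ + ((1 + 1) - 2*(-5)) = -⅖ + (2 + 10) = -⅖ + 12 = 58/5 ≈ 11.600)
P(r, g) = 68/5 (P(r, g) = (1 + 58/5) + 1 = 63/5 + 1 = 68/5)
(265 + P(1, 14)) - 127 = (265 + 68/5) - 127 = 1393/5 - 127 = 758/5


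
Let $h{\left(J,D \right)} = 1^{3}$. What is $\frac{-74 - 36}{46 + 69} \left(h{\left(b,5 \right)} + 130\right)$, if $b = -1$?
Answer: $- \frac{2882}{23} \approx -125.3$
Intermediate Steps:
$h{\left(J,D \right)} = 1$
$\frac{-74 - 36}{46 + 69} \left(h{\left(b,5 \right)} + 130\right) = \frac{-74 - 36}{46 + 69} \left(1 + 130\right) = - \frac{110}{115} \cdot 131 = \left(-110\right) \frac{1}{115} \cdot 131 = \left(- \frac{22}{23}\right) 131 = - \frac{2882}{23}$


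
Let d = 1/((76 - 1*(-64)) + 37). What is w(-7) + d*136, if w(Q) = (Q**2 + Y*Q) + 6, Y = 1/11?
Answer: 107342/1947 ≈ 55.132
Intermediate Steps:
Y = 1/11 ≈ 0.090909
d = 1/177 (d = 1/((76 + 64) + 37) = 1/(140 + 37) = 1/177 ≈ 0.0056497)
w(Q) = 6 + Q**2 + Q/11 (w(Q) = (Q**2 + Q/11) + 6 = 6 + Q**2 + Q/11)
w(-7) + d*136 = (6 + (-7)**2 + (1/11)*(-7)) + (1/177)*136 = (6 + 49 - 7/11) + 136/177 = 598/11 + 136/177 = 107342/1947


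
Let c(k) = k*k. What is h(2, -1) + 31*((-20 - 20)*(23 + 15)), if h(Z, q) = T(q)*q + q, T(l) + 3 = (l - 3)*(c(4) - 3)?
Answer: -47066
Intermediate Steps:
c(k) = k²
T(l) = -42 + 13*l (T(l) = -3 + (l - 3)*(4² - 3) = -3 + (-3 + l)*(16 - 3) = -3 + (-3 + l)*13 = -3 + (-39 + 13*l) = -42 + 13*l)
h(Z, q) = q + q*(-42 + 13*q) (h(Z, q) = (-42 + 13*q)*q + q = q*(-42 + 13*q) + q = q + q*(-42 + 13*q))
h(2, -1) + 31*((-20 - 20)*(23 + 15)) = -(-41 + 13*(-1)) + 31*((-20 - 20)*(23 + 15)) = -(-41 - 13) + 31*(-40*38) = -1*(-54) + 31*(-1520) = 54 - 47120 = -47066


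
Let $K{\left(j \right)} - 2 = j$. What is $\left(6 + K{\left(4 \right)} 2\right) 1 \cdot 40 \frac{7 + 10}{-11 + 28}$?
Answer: $720$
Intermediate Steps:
$K{\left(j \right)} = 2 + j$
$\left(6 + K{\left(4 \right)} 2\right) 1 \cdot 40 \frac{7 + 10}{-11 + 28} = \left(6 + \left(2 + 4\right) 2\right) 1 \cdot 40 \frac{7 + 10}{-11 + 28} = \left(6 + 6 \cdot 2\right) 40 \cdot \frac{17}{17} = \left(6 + 12\right) 40 \cdot 17 \cdot \frac{1}{17} = 18 \cdot 40 \cdot 1 = 720 \cdot 1 = 720$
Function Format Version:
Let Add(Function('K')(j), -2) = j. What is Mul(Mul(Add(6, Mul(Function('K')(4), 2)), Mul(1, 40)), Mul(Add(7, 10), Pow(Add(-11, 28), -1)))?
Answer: 720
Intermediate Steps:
Function('K')(j) = Add(2, j)
Mul(Mul(Add(6, Mul(Function('K')(4), 2)), Mul(1, 40)), Mul(Add(7, 10), Pow(Add(-11, 28), -1))) = Mul(Mul(Add(6, Mul(Add(2, 4), 2)), Mul(1, 40)), Mul(Add(7, 10), Pow(Add(-11, 28), -1))) = Mul(Mul(Add(6, Mul(6, 2)), 40), Mul(17, Pow(17, -1))) = Mul(Mul(Add(6, 12), 40), Mul(17, Rational(1, 17))) = Mul(Mul(18, 40), 1) = Mul(720, 1) = 720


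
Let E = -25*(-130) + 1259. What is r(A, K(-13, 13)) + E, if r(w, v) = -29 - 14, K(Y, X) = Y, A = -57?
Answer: 4466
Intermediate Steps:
E = 4509 (E = 3250 + 1259 = 4509)
r(w, v) = -43
r(A, K(-13, 13)) + E = -43 + 4509 = 4466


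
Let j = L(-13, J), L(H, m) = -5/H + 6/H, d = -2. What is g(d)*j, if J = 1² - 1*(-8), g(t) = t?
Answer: 2/13 ≈ 0.15385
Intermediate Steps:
J = 9 (J = 1 + 8 = 9)
L(H, m) = 1/H
j = -1/13 (j = 1/(-13) = -1/13 ≈ -0.076923)
g(d)*j = -2*(-1/13) = 2/13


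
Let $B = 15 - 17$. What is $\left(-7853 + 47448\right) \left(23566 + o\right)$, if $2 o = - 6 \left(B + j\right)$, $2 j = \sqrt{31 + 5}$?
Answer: $932976985$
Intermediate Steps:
$j = 3$ ($j = \frac{\sqrt{31 + 5}}{2} = \frac{\sqrt{36}}{2} = \frac{1}{2} \cdot 6 = 3$)
$B = -2$ ($B = 15 - 17 = -2$)
$o = -3$ ($o = \frac{\left(-6\right) \left(-2 + 3\right)}{2} = \frac{\left(-6\right) 1}{2} = \frac{1}{2} \left(-6\right) = -3$)
$\left(-7853 + 47448\right) \left(23566 + o\right) = \left(-7853 + 47448\right) \left(23566 - 3\right) = 39595 \cdot 23563 = 932976985$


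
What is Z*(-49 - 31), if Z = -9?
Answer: 720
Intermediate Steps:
Z*(-49 - 31) = -9*(-49 - 31) = -9*(-80) = 720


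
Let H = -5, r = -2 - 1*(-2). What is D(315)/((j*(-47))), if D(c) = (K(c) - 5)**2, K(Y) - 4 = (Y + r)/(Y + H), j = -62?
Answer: 1/11201416 ≈ 8.9274e-8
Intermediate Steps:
r = 0 (r = -2 + 2 = 0)
K(Y) = 4 + Y/(-5 + Y) (K(Y) = 4 + (Y + 0)/(Y - 5) = 4 + Y/(-5 + Y))
D(c) = (-5 + 5*(-4 + c)/(-5 + c))**2 (D(c) = (5*(-4 + c)/(-5 + c) - 5)**2 = (-5 + 5*(-4 + c)/(-5 + c))**2)
D(315)/((j*(-47))) = (25/(-5 + 315)**2)/((-62*(-47))) = (25/310**2)/2914 = (25*(1/96100))*(1/2914) = (1/3844)*(1/2914) = 1/11201416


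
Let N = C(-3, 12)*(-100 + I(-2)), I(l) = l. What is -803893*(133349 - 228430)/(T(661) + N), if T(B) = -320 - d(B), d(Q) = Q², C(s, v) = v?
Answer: -76434950333/438465 ≈ -1.7432e+5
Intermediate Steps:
T(B) = -320 - B²
N = -1224 (N = 12*(-100 - 2) = 12*(-102) = -1224)
-803893*(133349 - 228430)/(T(661) + N) = -803893*(133349 - 228430)/((-320 - 1*661²) - 1224) = -803893*(-95081/((-320 - 1*436921) - 1224)) = -803893*(-95081/((-320 - 436921) - 1224)) = -803893*(-95081/(-437241 - 1224)) = -803893/((-438465*(-1/95081))) = -803893/438465/95081 = -803893*95081/438465 = -76434950333/438465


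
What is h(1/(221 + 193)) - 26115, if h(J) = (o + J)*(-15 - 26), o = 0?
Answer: -10811651/414 ≈ -26115.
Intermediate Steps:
h(J) = -41*J (h(J) = (0 + J)*(-15 - 26) = J*(-41) = -41*J)
h(1/(221 + 193)) - 26115 = -41/(221 + 193) - 26115 = -41/414 - 26115 = -10811651/414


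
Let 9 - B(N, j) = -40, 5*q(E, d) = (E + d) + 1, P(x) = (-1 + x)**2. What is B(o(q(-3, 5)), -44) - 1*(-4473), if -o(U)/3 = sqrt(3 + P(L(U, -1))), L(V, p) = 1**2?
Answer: 4522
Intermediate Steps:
L(V, p) = 1
q(E, d) = 1/5 + E/5 + d/5 (q(E, d) = ((E + d) + 1)/5 = (1 + E + d)/5 = 1/5 + E/5 + d/5)
o(U) = -3*sqrt(3) (o(U) = -3*sqrt(3 + (-1 + 1)**2) = -3*sqrt(3 + 0**2) = -3*sqrt(3 + 0) = -3*sqrt(3))
B(N, j) = 49 (B(N, j) = 9 - 1*(-40) = 9 + 40 = 49)
B(o(q(-3, 5)), -44) - 1*(-4473) = 49 - 1*(-4473) = 49 + 4473 = 4522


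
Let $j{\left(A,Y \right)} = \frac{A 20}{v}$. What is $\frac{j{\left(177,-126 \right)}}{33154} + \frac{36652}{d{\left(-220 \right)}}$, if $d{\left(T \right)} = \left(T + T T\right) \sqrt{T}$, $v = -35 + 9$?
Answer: $- \frac{885}{215501} - \frac{833 i \sqrt{55}}{120450} \approx -0.0041067 - 0.051288 i$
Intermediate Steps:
$v = -26$
$j{\left(A,Y \right)} = - \frac{10 A}{13}$ ($j{\left(A,Y \right)} = \frac{A 20}{-26} = 20 A \left(- \frac{1}{26}\right) = - \frac{10 A}{13}$)
$d{\left(T \right)} = \sqrt{T} \left(T + T^{2}\right)$ ($d{\left(T \right)} = \left(T + T^{2}\right) \sqrt{T} = \sqrt{T} \left(T + T^{2}\right)$)
$\frac{j{\left(177,-126 \right)}}{33154} + \frac{36652}{d{\left(-220 \right)}} = \frac{\left(- \frac{10}{13}\right) 177}{33154} + \frac{36652}{\left(-220\right)^{\frac{3}{2}} \left(1 - 220\right)} = \left(- \frac{1770}{13}\right) \frac{1}{33154} + \frac{36652}{- 440 i \sqrt{55} \left(-219\right)} = - \frac{885}{215501} + \frac{36652}{96360 i \sqrt{55}} = - \frac{885}{215501} + 36652 \left(- \frac{i \sqrt{55}}{5299800}\right) = - \frac{885}{215501} - \frac{833 i \sqrt{55}}{120450}$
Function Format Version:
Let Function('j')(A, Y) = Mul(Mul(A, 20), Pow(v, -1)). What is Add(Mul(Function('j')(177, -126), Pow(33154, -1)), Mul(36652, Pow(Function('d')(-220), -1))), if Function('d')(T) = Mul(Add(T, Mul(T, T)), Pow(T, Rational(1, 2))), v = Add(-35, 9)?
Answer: Add(Rational(-885, 215501), Mul(Rational(-833, 120450), I, Pow(55, Rational(1, 2)))) ≈ Add(-0.0041067, Mul(-0.051288, I))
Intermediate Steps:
v = -26
Function('j')(A, Y) = Mul(Rational(-10, 13), A) (Function('j')(A, Y) = Mul(Mul(A, 20), Pow(-26, -1)) = Mul(Mul(20, A), Rational(-1, 26)) = Mul(Rational(-10, 13), A))
Function('d')(T) = Mul(Pow(T, Rational(1, 2)), Add(T, Pow(T, 2))) (Function('d')(T) = Mul(Add(T, Pow(T, 2)), Pow(T, Rational(1, 2))) = Mul(Pow(T, Rational(1, 2)), Add(T, Pow(T, 2))))
Add(Mul(Function('j')(177, -126), Pow(33154, -1)), Mul(36652, Pow(Function('d')(-220), -1))) = Add(Mul(Mul(Rational(-10, 13), 177), Pow(33154, -1)), Mul(36652, Pow(Mul(Pow(-220, Rational(3, 2)), Add(1, -220)), -1))) = Add(Mul(Rational(-1770, 13), Rational(1, 33154)), Mul(36652, Pow(Mul(Mul(-440, I, Pow(55, Rational(1, 2))), -219), -1))) = Add(Rational(-885, 215501), Mul(36652, Pow(Mul(96360, I, Pow(55, Rational(1, 2))), -1))) = Add(Rational(-885, 215501), Mul(36652, Mul(Rational(-1, 5299800), I, Pow(55, Rational(1, 2))))) = Add(Rational(-885, 215501), Mul(Rational(-833, 120450), I, Pow(55, Rational(1, 2))))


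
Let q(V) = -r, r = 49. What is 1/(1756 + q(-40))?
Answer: 1/1707 ≈ 0.00058582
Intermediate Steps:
q(V) = -49 (q(V) = -1*49 = -49)
1/(1756 + q(-40)) = 1/(1756 - 49) = 1/1707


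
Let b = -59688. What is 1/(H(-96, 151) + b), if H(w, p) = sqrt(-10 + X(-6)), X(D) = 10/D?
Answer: -179064/10687972067 - I*sqrt(105)/10687972067 ≈ -1.6754e-5 - 9.5874e-10*I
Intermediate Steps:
H(w, p) = I*sqrt(105)/3 (H(w, p) = sqrt(-10 + 10/(-6)) = sqrt(-10 + 10*(-1/6)) = sqrt(-10 - 5/3) = sqrt(-35/3) = I*sqrt(105)/3)
1/(H(-96, 151) + b) = 1/(I*sqrt(105)/3 - 59688) = 1/(-59688 + I*sqrt(105)/3)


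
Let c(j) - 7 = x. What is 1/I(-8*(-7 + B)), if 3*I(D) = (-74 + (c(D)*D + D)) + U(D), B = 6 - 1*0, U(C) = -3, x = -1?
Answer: -⅐ ≈ -0.14286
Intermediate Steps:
c(j) = 6 (c(j) = 7 - 1 = 6)
B = 6 (B = 6 + 0 = 6)
I(D) = -77/3 + 7*D/3 (I(D) = ((-74 + (6*D + D)) - 3)/3 = ((-74 + 7*D) - 3)/3 = (-77 + 7*D)/3 = -77/3 + 7*D/3)
1/I(-8*(-7 + B)) = 1/(-77/3 + 7*(-8*(-7 + 6))/3) = 1/(-77/3 + 7*(-8*(-1))/3) = 1/(-77/3 + (7/3)*8) = 1/(-77/3 + 56/3) = 1/(-7) = -⅐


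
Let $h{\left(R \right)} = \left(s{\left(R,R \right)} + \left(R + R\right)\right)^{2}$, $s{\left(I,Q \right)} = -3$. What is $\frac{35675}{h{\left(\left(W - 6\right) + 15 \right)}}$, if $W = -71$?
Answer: $\frac{35675}{16129} \approx 2.2119$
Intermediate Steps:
$h{\left(R \right)} = \left(-3 + 2 R\right)^{2}$ ($h{\left(R \right)} = \left(-3 + \left(R + R\right)\right)^{2} = \left(-3 + 2 R\right)^{2}$)
$\frac{35675}{h{\left(\left(W - 6\right) + 15 \right)}} = \frac{35675}{\left(-3 + 2 \left(\left(-71 - 6\right) + 15\right)\right)^{2}} = \frac{35675}{\left(-3 + 2 \left(-77 + 15\right)\right)^{2}} = \frac{35675}{\left(-3 + 2 \left(-62\right)\right)^{2}} = \frac{35675}{\left(-3 - 124\right)^{2}} = \frac{35675}{\left(-127\right)^{2}} = \frac{35675}{16129}$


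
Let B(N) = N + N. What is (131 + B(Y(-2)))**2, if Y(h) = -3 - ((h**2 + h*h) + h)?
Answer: 12769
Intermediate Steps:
Y(h) = -3 - h - 2*h**2 (Y(h) = -3 - ((h**2 + h**2) + h) = -3 - (2*h**2 + h) = -3 - (h + 2*h**2) = -3 + (-h - 2*h**2) = -3 - h - 2*h**2)
B(N) = 2*N
(131 + B(Y(-2)))**2 = (131 + 2*(-3 - 1*(-2) - 2*(-2)**2))**2 = (131 + 2*(-3 + 2 - 2*4))**2 = (131 + 2*(-3 + 2 - 8))**2 = (131 + 2*(-9))**2 = (131 - 18)**2 = 113**2 = 12769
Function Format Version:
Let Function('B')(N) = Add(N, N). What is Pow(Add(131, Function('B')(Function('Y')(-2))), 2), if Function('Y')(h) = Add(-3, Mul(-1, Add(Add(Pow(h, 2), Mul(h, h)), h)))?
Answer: 12769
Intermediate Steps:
Function('Y')(h) = Add(-3, Mul(-1, h), Mul(-2, Pow(h, 2))) (Function('Y')(h) = Add(-3, Mul(-1, Add(Add(Pow(h, 2), Pow(h, 2)), h))) = Add(-3, Mul(-1, Add(Mul(2, Pow(h, 2)), h))) = Add(-3, Mul(-1, Add(h, Mul(2, Pow(h, 2))))) = Add(-3, Add(Mul(-1, h), Mul(-2, Pow(h, 2)))) = Add(-3, Mul(-1, h), Mul(-2, Pow(h, 2))))
Function('B')(N) = Mul(2, N)
Pow(Add(131, Function('B')(Function('Y')(-2))), 2) = Pow(Add(131, Mul(2, Add(-3, Mul(-1, -2), Mul(-2, Pow(-2, 2))))), 2) = Pow(Add(131, Mul(2, Add(-3, 2, Mul(-2, 4)))), 2) = Pow(Add(131, Mul(2, Add(-3, 2, -8))), 2) = Pow(Add(131, Mul(2, -9)), 2) = Pow(Add(131, -18), 2) = Pow(113, 2) = 12769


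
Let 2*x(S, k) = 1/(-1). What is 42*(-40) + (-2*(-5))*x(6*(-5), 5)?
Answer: -1685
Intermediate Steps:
x(S, k) = -½ (x(S, k) = (½)/(-1) = (½)*(-1) = -½)
42*(-40) + (-2*(-5))*x(6*(-5), 5) = 42*(-40) - 2*(-5)*(-½) = -1680 + 10*(-½) = -1680 - 5 = -1685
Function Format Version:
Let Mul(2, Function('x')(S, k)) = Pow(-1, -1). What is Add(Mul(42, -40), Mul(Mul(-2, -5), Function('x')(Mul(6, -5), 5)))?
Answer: -1685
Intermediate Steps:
Function('x')(S, k) = Rational(-1, 2) (Function('x')(S, k) = Mul(Rational(1, 2), Pow(-1, -1)) = Mul(Rational(1, 2), -1) = Rational(-1, 2))
Add(Mul(42, -40), Mul(Mul(-2, -5), Function('x')(Mul(6, -5), 5))) = Add(Mul(42, -40), Mul(Mul(-2, -5), Rational(-1, 2))) = Add(-1680, Mul(10, Rational(-1, 2))) = Add(-1680, -5) = -1685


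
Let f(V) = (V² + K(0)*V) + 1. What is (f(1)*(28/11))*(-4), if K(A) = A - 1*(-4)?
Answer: -672/11 ≈ -61.091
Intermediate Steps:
K(A) = 4 + A (K(A) = A + 4 = 4 + A)
f(V) = 1 + V² + 4*V (f(V) = (V² + (4 + 0)*V) + 1 = (V² + 4*V) + 1 = 1 + V² + 4*V)
(f(1)*(28/11))*(-4) = ((1 + 1² + 4*1)*(28/11))*(-4) = ((1 + 1 + 4)*(28*(1/11)))*(-4) = (6*(28/11))*(-4) = (168/11)*(-4) = -672/11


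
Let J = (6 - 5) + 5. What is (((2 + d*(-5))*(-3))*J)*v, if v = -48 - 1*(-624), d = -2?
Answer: -124416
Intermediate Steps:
J = 6 (J = 1 + 5 = 6)
v = 576 (v = -48 + 624 = 576)
(((2 + d*(-5))*(-3))*J)*v = (((2 - 2*(-5))*(-3))*6)*576 = (((2 + 10)*(-3))*6)*576 = ((12*(-3))*6)*576 = -36*6*576 = -216*576 = -124416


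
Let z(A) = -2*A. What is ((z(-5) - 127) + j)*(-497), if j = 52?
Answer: 32305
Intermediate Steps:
((z(-5) - 127) + j)*(-497) = ((-2*(-5) - 127) + 52)*(-497) = ((10 - 127) + 52)*(-497) = (-117 + 52)*(-497) = -65*(-497) = 32305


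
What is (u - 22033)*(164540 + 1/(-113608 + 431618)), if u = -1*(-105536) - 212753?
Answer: -61482304346175/2891 ≈ -2.1267e+10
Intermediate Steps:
u = -107217 (u = 105536 - 212753 = -107217)
(u - 22033)*(164540 + 1/(-113608 + 431618)) = (-107217 - 22033)*(164540 + 1/(-113608 + 431618)) = -129250*(164540 + 1/318010) = -129250*52325365401/318010 = -61482304346175/2891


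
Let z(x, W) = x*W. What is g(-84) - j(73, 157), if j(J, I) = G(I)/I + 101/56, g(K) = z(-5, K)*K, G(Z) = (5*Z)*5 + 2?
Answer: -310417529/8792 ≈ -35307.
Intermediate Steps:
G(Z) = 2 + 25*Z (G(Z) = 25*Z + 2 = 2 + 25*Z)
z(x, W) = W*x
g(K) = -5*K**2 (g(K) = (K*(-5))*K = (-5*K)*K = -5*K**2)
j(J, I) = 101/56 + (2 + 25*I)/I (j(J, I) = (2 + 25*I)/I + 101/56 = 101/56 + (2 + 25*I)/I)
g(-84) - j(73, 157) = -5*(-84)**2 - (1501/56 + 2/157) = -5*7056 - (1501/56 + 2*(1/157)) = -35280 - (1501/56 + 2/157) = -35280 - 1*235769/8792 = -35280 - 235769/8792 = -310417529/8792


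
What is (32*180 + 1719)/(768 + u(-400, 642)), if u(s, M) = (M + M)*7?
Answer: 831/1084 ≈ 0.76661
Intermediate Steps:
u(s, M) = 14*M (u(s, M) = (2*M)*7 = 14*M)
(32*180 + 1719)/(768 + u(-400, 642)) = (32*180 + 1719)/(768 + 14*642) = (5760 + 1719)/(768 + 8988) = 7479/9756 = 7479*(1/9756) = 831/1084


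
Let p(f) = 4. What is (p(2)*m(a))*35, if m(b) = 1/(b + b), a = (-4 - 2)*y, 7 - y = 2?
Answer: -7/3 ≈ -2.3333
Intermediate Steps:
y = 5 (y = 7 - 1*2 = 7 - 2 = 5)
a = -30 (a = (-4 - 2)*5 = -6*5 = -30)
m(b) = 1/(2*b)
(p(2)*m(a))*35 = (4*((½)/(-30)))*35 = (4*((½)*(-1/30)))*35 = (4*(-1/60))*35 = -1/15*35 = -7/3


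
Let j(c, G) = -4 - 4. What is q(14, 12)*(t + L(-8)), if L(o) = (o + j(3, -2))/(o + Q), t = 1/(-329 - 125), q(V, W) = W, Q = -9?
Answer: 43482/3859 ≈ 11.268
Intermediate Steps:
j(c, G) = -8
t = -1/454 (t = 1/(-454) = -1/454 ≈ -0.0022026)
L(o) = (-8 + o)/(-9 + o) (L(o) = (o - 8)/(o - 9) = (-8 + o)/(-9 + o))
q(14, 12)*(t + L(-8)) = 12*(-1/454 + (-8 - 8)/(-9 - 8)) = 12*(-1/454 - 16/(-17)) = 12*(-1/454 - 1/17*(-16)) = 12*(-1/454 + 16/17) = 12*(7247/7718) = 43482/3859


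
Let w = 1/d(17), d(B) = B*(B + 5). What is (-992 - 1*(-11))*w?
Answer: -981/374 ≈ -2.6230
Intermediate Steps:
d(B) = B*(5 + B)
w = 1/374 (w = 1/(17*(5 + 17)) = 1/(17*22) = 1/374 ≈ 0.0026738)
(-992 - 1*(-11))*w = (-992 - 1*(-11))*(1/374) = (-992 + 11)*(1/374) = -981*1/374 = -981/374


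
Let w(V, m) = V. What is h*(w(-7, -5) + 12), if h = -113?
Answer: -565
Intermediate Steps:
h*(w(-7, -5) + 12) = -113*(-7 + 12) = -113*5 = -565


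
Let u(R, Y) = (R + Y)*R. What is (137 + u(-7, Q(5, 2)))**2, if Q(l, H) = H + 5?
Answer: 18769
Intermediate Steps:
Q(l, H) = 5 + H
u(R, Y) = R*(R + Y)
(137 + u(-7, Q(5, 2)))**2 = (137 - 7*(-7 + (5 + 2)))**2 = (137 - 7*(-7 + 7))**2 = (137 - 7*0)**2 = (137 + 0)**2 = 137**2 = 18769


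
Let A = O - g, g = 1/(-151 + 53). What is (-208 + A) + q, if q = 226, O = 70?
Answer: 8625/98 ≈ 88.010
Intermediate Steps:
g = -1/98 (g = 1/(-98) = -1/98 ≈ -0.010204)
A = 6861/98 (A = 70 - 1*(-1/98) = 70 + 1/98 = 6861/98 ≈ 70.010)
(-208 + A) + q = (-208 + 6861/98) + 226 = -13523/98 + 226 = 8625/98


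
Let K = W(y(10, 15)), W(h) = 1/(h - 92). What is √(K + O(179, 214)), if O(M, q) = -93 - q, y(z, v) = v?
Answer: 2*I*√455070/77 ≈ 17.522*I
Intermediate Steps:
W(h) = 1/(-92 + h)
K = -1/77 (K = 1/(-92 + 15) = 1/(-77) = -1/77 ≈ -0.012987)
√(K + O(179, 214)) = √(-1/77 + (-93 - 1*214)) = √(-1/77 + (-93 - 214)) = √(-1/77 - 307) = √(-23640/77) = 2*I*√455070/77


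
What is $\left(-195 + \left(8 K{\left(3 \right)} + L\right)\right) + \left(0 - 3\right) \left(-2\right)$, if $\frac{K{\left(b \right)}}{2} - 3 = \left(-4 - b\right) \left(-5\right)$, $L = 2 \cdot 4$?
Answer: $427$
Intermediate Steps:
$L = 8$
$K{\left(b \right)} = 46 + 10 b$ ($K{\left(b \right)} = 6 + 2 \left(-4 - b\right) \left(-5\right) = 6 + 2 \left(20 + 5 b\right) = 6 + \left(40 + 10 b\right) = 46 + 10 b$)
$\left(-195 + \left(8 K{\left(3 \right)} + L\right)\right) + \left(0 - 3\right) \left(-2\right) = \left(-195 + \left(8 \left(46 + 10 \cdot 3\right) + 8\right)\right) + \left(0 - 3\right) \left(-2\right) = \left(-195 + \left(8 \left(46 + 30\right) + 8\right)\right) - -6 = \left(-195 + \left(8 \cdot 76 + 8\right)\right) + 6 = \left(-195 + \left(608 + 8\right)\right) + 6 = \left(-195 + 616\right) + 6 = 421 + 6 = 427$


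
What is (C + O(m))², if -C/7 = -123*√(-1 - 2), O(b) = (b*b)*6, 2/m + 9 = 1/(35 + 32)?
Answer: -18255491189559207/8208541201 + 6625764*I*√3/12943 ≈ -2.224e+6 + 886.67*I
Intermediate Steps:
m = -67/301 (m = 2/(-9 + 1/(35 + 32)) = 2/(-9 + 1/67) = 2/(-602/67) = 2*(-67/602) = -67/301 ≈ -0.22259)
O(b) = 6*b² (O(b) = b²*6 = 6*b²)
C = 861*I*√3 (C = -(-861)*√(-1 - 2) = -(-861)*√(-3) = -(-861)*I*√3 = 861*I*√3 ≈ 1491.3*I)
(C + O(m))² = (861*I*√3 + 6*(-67/301)²)² = (861*I*√3 + 6*(4489/90601))² = (861*I*√3 + 26934/90601)² = (26934/90601 + 861*I*√3)²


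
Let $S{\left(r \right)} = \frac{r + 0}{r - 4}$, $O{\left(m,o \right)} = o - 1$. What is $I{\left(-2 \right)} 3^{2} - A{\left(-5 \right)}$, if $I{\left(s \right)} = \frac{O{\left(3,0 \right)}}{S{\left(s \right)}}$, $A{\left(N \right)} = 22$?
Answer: $-49$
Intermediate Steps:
$O{\left(m,o \right)} = -1 + o$
$S{\left(r \right)} = \frac{r}{-4 + r}$
$I{\left(s \right)} = - \frac{-4 + s}{s}$ ($I{\left(s \right)} = \frac{-1 + 0}{s \frac{1}{-4 + s}} = - \frac{-4 + s}{s}$)
$I{\left(-2 \right)} 3^{2} - A{\left(-5 \right)} = \frac{4 - -2}{-2} \cdot 3^{2} - 22 = - \frac{4 + 2}{2} \cdot 9 - 22 = \left(- \frac{1}{2}\right) 6 \cdot 9 - 22 = \left(-3\right) 9 - 22 = -27 - 22 = -49$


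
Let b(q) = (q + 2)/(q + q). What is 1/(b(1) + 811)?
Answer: 2/1625 ≈ 0.0012308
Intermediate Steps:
b(q) = (2 + q)/(2*q) (b(q) = (2 + q)/((2*q)) = (2 + q)*(1/(2*q)) = (2 + q)/(2*q))
1/(b(1) + 811) = 1/((1/2)*(2 + 1)/1 + 811) = 1/((1/2)*1*3 + 811) = 1/(3/2 + 811) = 1/(1625/2) = 2/1625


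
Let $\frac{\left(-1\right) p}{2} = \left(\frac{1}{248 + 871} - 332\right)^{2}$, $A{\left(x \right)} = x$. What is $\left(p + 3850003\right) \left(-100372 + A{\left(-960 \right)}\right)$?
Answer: $- \frac{460532528992740820}{1252161} \approx -3.6779 \cdot 10^{11}$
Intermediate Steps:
$p = - \frac{276034902098}{1252161}$ ($p = - 2 \left(\frac{1}{248 + 871} - 332\right)^{2} = - 2 \left(\frac{1}{1119} - 332\right)^{2} = - 2 \left(- \frac{371507}{1119}\right)^{2} = \left(-2\right) \frac{138017451049}{1252161} = - \frac{276034902098}{1252161} \approx -2.2045 \cdot 10^{5}$)
$\left(p + 3850003\right) \left(-100372 + A{\left(-960 \right)}\right) = \left(- \frac{276034902098}{1252161} + 3850003\right) \left(-100372 - 960\right) = \frac{4544788704385}{1252161} \left(-101332\right) = - \frac{460532528992740820}{1252161}$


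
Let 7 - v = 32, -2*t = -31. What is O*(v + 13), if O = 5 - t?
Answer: 126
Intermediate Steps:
t = 31/2 (t = -1/2*(-31) = 31/2 ≈ 15.500)
O = -21/2 (O = 5 - 1*31/2 = 5 - 31/2 = -21/2 ≈ -10.500)
v = -25 (v = 7 - 1*32 = 7 - 32 = -25)
O*(v + 13) = -21*(-25 + 13)/2 = -21/2*(-12) = 126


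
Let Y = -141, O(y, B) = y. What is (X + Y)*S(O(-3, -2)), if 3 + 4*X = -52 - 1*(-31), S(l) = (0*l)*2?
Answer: 0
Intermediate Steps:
S(l) = 0 (S(l) = 0*2 = 0)
X = -6 (X = -3/4 + (-52 - 1*(-31))/4 = -3/4 + (-52 + 31)/4 = -3/4 + (1/4)*(-21) = -3/4 - 21/4 = -6)
(X + Y)*S(O(-3, -2)) = (-6 - 141)*0 = -147*0 = 0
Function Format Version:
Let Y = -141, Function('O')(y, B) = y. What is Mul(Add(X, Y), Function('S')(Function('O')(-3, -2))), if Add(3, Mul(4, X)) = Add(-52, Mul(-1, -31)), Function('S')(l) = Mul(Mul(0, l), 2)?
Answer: 0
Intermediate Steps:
Function('S')(l) = 0 (Function('S')(l) = Mul(0, 2) = 0)
X = -6 (X = Add(Rational(-3, 4), Mul(Rational(1, 4), Add(-52, Mul(-1, -31)))) = Add(Rational(-3, 4), Mul(Rational(1, 4), Add(-52, 31))) = Add(Rational(-3, 4), Mul(Rational(1, 4), -21)) = Add(Rational(-3, 4), Rational(-21, 4)) = -6)
Mul(Add(X, Y), Function('S')(Function('O')(-3, -2))) = Mul(Add(-6, -141), 0) = Mul(-147, 0) = 0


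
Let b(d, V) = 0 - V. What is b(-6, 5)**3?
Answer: -125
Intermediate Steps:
b(d, V) = -V
b(-6, 5)**3 = (-1*5)**3 = (-5)**3 = -125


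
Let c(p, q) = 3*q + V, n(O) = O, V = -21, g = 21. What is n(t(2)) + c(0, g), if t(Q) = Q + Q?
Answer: 46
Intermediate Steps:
t(Q) = 2*Q
c(p, q) = -21 + 3*q (c(p, q) = 3*q - 21 = -21 + 3*q)
n(t(2)) + c(0, g) = 2*2 + (-21 + 3*21) = 4 + (-21 + 63) = 4 + 42 = 46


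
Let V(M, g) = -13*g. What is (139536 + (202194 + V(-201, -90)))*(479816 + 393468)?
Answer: 299449083600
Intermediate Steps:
(139536 + (202194 + V(-201, -90)))*(479816 + 393468) = (139536 + (202194 - 13*(-90)))*(479816 + 393468) = (139536 + (202194 + 1170))*873284 = (139536 + 203364)*873284 = 342900*873284 = 299449083600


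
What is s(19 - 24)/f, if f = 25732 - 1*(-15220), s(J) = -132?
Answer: -33/10238 ≈ -0.0032233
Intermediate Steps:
f = 40952 (f = 25732 + 15220 = 40952)
s(19 - 24)/f = -132/40952 = -132*1/40952 = -33/10238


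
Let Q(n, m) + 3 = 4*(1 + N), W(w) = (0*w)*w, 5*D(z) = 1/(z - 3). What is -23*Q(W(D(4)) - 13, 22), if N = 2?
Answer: -207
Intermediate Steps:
D(z) = 1/(5*(-3 + z)) (D(z) = 1/(5*(z - 3)) = 1/(5*(-3 + z)))
W(w) = 0 (W(w) = 0*w = 0)
Q(n, m) = 9 (Q(n, m) = -3 + 4*(1 + 2) = -3 + 4*3 = -3 + 12 = 9)
-23*Q(W(D(4)) - 13, 22) = -23*9 = -207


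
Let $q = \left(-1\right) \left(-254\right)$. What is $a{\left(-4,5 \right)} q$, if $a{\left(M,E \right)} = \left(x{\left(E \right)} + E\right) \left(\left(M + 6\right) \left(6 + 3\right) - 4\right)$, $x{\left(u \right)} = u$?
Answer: $35560$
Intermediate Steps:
$q = 254$
$a{\left(M,E \right)} = 2 E \left(50 + 9 M\right)$ ($a{\left(M,E \right)} = \left(E + E\right) \left(\left(M + 6\right) \left(6 + 3\right) - 4\right) = 2 E \left(\left(6 + M\right) 9 - 4\right) = 2 E \left(\left(54 + 9 M\right) - 4\right) = 2 E \left(50 + 9 M\right)$)
$a{\left(-4,5 \right)} q = 2 \cdot 5 \left(50 + 9 \left(-4\right)\right) 254 = 2 \cdot 5 \left(50 - 36\right) 254 = 2 \cdot 5 \cdot 14 \cdot 254 = 140 \cdot 254 = 35560$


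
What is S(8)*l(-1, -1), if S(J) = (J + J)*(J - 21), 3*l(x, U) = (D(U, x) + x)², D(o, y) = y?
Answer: -832/3 ≈ -277.33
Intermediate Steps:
l(x, U) = 4*x²/3 (l(x, U) = (x + x)²/3 = (2*x)²/3 = (4*x²)/3 = 4*x²/3)
S(J) = 2*J*(-21 + J) (S(J) = (2*J)*(-21 + J) = 2*J*(-21 + J))
S(8)*l(-1, -1) = (2*8*(-21 + 8))*((4/3)*(-1)²) = (2*8*(-13))*((4/3)*1) = -208*4/3 = -832/3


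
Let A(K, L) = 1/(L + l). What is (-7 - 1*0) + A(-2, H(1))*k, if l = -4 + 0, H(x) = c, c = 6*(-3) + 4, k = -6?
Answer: -20/3 ≈ -6.6667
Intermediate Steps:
c = -14 (c = -18 + 4 = -14)
H(x) = -14
l = -4
A(K, L) = 1/(-4 + L) (A(K, L) = 1/(L - 4) = 1/(-4 + L))
(-7 - 1*0) + A(-2, H(1))*k = (-7 - 1*0) - 6/(-4 - 14) = (-7 + 0) - 6/(-18) = -7 - 1/18*(-6) = -7 + ⅓ = -20/3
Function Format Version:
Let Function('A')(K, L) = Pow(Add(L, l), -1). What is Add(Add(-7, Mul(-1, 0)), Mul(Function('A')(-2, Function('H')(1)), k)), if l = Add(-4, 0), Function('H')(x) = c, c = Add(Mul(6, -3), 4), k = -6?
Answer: Rational(-20, 3) ≈ -6.6667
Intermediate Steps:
c = -14 (c = Add(-18, 4) = -14)
Function('H')(x) = -14
l = -4
Function('A')(K, L) = Pow(Add(-4, L), -1) (Function('A')(K, L) = Pow(Add(L, -4), -1) = Pow(Add(-4, L), -1))
Add(Add(-7, Mul(-1, 0)), Mul(Function('A')(-2, Function('H')(1)), k)) = Add(Add(-7, Mul(-1, 0)), Mul(Pow(Add(-4, -14), -1), -6)) = Add(Add(-7, 0), Mul(Pow(-18, -1), -6)) = Add(-7, Mul(Rational(-1, 18), -6)) = Add(-7, Rational(1, 3)) = Rational(-20, 3)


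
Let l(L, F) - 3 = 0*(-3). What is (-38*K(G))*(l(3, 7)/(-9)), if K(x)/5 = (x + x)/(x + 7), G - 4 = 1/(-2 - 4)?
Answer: 1748/39 ≈ 44.820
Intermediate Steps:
l(L, F) = 3 (l(L, F) = 3 + 0*(-3) = 3 + 0 = 3)
G = 23/6 (G = 4 + 1/(-2 - 4) = 4 + 1/(-6) = 4 - 1/6 = 23/6 ≈ 3.8333)
K(x) = 10*x/(7 + x) (K(x) = 5*((x + x)/(x + 7)) = 5*((2*x)/(7 + x)) = 5*(2*x/(7 + x)) = 10*x/(7 + x))
(-38*K(G))*(l(3, 7)/(-9)) = (-380*23/(6*(7 + 23/6)))*(3/(-9)) = (-380*23/(6*65/6))*(3*(-1/9)) = -380*23*6/(6*65)*(-1/3) = -38*46/13*(-1/3) = -1748/13*(-1/3) = 1748/39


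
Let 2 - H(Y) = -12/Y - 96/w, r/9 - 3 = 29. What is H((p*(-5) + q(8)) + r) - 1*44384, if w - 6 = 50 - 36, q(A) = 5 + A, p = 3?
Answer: -31729668/715 ≈ -44377.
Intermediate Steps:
r = 288 (r = 27 + 9*29 = 27 + 261 = 288)
w = 20 (w = 6 + (50 - 36) = 6 + 14 = 20)
H(Y) = 34/5 + 12/Y (H(Y) = 2 - (-12/Y - 96/20) = 2 - (-12/Y - 96*1/20) = 2 - (-12/Y - 24/5) = 2 - (-24/5 - 12/Y) = 2 + (24/5 + 12/Y) = 34/5 + 12/Y)
H((p*(-5) + q(8)) + r) - 1*44384 = (34/5 + 12/((3*(-5) + (5 + 8)) + 288)) - 1*44384 = (34/5 + 12/((-15 + 13) + 288)) - 44384 = (34/5 + 12/(-2 + 288)) - 44384 = (34/5 + 12/286) - 44384 = (34/5 + 12*(1/286)) - 44384 = (34/5 + 6/143) - 44384 = 4892/715 - 44384 = -31729668/715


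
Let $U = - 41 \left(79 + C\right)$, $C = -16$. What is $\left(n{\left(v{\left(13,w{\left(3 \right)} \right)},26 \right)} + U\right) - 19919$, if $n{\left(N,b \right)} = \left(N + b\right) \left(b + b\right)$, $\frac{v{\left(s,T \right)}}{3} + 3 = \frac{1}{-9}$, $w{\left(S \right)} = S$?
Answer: $- \frac{64906}{3} \approx -21635.0$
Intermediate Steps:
$v{\left(s,T \right)} = - \frac{28}{3}$ ($v{\left(s,T \right)} = -9 + \frac{3}{-9} = -9 + 3 \left(- \frac{1}{9}\right) = -9 - \frac{1}{3} = - \frac{28}{3}$)
$U = -2583$ ($U = - 41 \left(79 - 16\right) = \left(-41\right) 63 = -2583$)
$n{\left(N,b \right)} = 2 b \left(N + b\right)$ ($n{\left(N,b \right)} = \left(N + b\right) 2 b = 2 b \left(N + b\right)$)
$\left(n{\left(v{\left(13,w{\left(3 \right)} \right)},26 \right)} + U\right) - 19919 = \left(2 \cdot 26 \left(- \frac{28}{3} + 26\right) - 2583\right) - 19919 = \left(2 \cdot 26 \cdot \frac{50}{3} - 2583\right) - 19919 = \left(\frac{2600}{3} - 2583\right) - 19919 = - \frac{5149}{3} - 19919 = - \frac{64906}{3}$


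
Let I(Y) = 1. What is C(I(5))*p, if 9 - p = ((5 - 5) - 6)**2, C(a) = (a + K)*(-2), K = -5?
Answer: -216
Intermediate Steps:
C(a) = 10 - 2*a (C(a) = (a - 5)*(-2) = (-5 + a)*(-2) = 10 - 2*a)
p = -27 (p = 9 - ((5 - 5) - 6)**2 = 9 - (0 - 6)**2 = 9 - 1*(-6)**2 = 9 - 1*36 = 9 - 36 = -27)
C(I(5))*p = (10 - 2*1)*(-27) = (10 - 2)*(-27) = 8*(-27) = -216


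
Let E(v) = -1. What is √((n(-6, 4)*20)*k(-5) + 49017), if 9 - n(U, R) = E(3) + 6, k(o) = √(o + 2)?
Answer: √(49017 + 80*I*√3) ≈ 221.4 + 0.3129*I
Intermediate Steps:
k(o) = √(2 + o)
n(U, R) = 4 (n(U, R) = 9 - (-1 + 6) = 9 - 1*5 = 9 - 5 = 4)
√((n(-6, 4)*20)*k(-5) + 49017) = √((4*20)*√(2 - 5) + 49017) = √(80*√(-3) + 49017) = √(80*(I*√3) + 49017) = √(80*I*√3 + 49017) = √(49017 + 80*I*√3)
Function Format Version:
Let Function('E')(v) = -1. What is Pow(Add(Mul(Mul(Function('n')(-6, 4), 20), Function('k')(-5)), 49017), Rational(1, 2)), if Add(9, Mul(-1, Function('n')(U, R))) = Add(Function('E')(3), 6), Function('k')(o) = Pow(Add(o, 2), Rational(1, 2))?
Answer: Pow(Add(49017, Mul(80, I, Pow(3, Rational(1, 2)))), Rational(1, 2)) ≈ Add(221.40, Mul(0.3129, I))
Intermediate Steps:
Function('k')(o) = Pow(Add(2, o), Rational(1, 2))
Function('n')(U, R) = 4 (Function('n')(U, R) = Add(9, Mul(-1, Add(-1, 6))) = Add(9, Mul(-1, 5)) = Add(9, -5) = 4)
Pow(Add(Mul(Mul(Function('n')(-6, 4), 20), Function('k')(-5)), 49017), Rational(1, 2)) = Pow(Add(Mul(Mul(4, 20), Pow(Add(2, -5), Rational(1, 2))), 49017), Rational(1, 2)) = Pow(Add(Mul(80, Pow(-3, Rational(1, 2))), 49017), Rational(1, 2)) = Pow(Add(Mul(80, Mul(I, Pow(3, Rational(1, 2)))), 49017), Rational(1, 2)) = Pow(Add(Mul(80, I, Pow(3, Rational(1, 2))), 49017), Rational(1, 2)) = Pow(Add(49017, Mul(80, I, Pow(3, Rational(1, 2)))), Rational(1, 2))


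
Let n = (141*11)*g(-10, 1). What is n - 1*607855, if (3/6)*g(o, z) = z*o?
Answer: -638875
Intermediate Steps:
g(o, z) = 2*o*z (g(o, z) = 2*(z*o) = 2*(o*z) = 2*o*z)
n = -31020 (n = (141*11)*(2*(-10)*1) = 1551*(-20) = -31020)
n - 1*607855 = -31020 - 1*607855 = -31020 - 607855 = -638875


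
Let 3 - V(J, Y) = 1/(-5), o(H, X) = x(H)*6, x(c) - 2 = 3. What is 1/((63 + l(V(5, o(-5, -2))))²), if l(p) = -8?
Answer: 1/3025 ≈ 0.00033058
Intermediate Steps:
x(c) = 5 (x(c) = 2 + 3 = 5)
o(H, X) = 30 (o(H, X) = 5*6 = 30)
V(J, Y) = 16/5 (V(J, Y) = 3 - 1/(-5) = 3 - 1*(-⅕) = 3 + ⅕ = 16/5)
1/((63 + l(V(5, o(-5, -2))))²) = 1/((63 - 8)²) = 1/(55²) = 1/3025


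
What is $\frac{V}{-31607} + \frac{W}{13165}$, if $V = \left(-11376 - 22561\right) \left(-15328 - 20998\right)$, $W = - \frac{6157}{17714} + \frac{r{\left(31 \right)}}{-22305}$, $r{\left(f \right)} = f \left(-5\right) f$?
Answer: $- \frac{1282509982582755622781}{32881604660757870} \approx -39004.0$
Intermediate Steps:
$r{\left(f \right)} = - 5 f^{2}$ ($r{\left(f \right)} = - 5 f f = - 5 f^{2}$)
$W = - \frac{10443223}{79022154}$ ($W = - \frac{6157}{17714} + \frac{\left(-5\right) 31^{2}}{-22305} = \left(-6157\right) \frac{1}{17714} + \left(-5\right) 961 \left(- \frac{1}{22305}\right) = - \frac{6157}{17714} - - \frac{961}{4461} = - \frac{6157}{17714} + \frac{961}{4461} = - \frac{10443223}{79022154} \approx -0.13216$)
$V = 1232795462$ ($V = \left(-33937\right) \left(-36326\right) = 1232795462$)
$\frac{V}{-31607} + \frac{W}{13165} = \frac{1232795462}{-31607} - \frac{10443223}{79022154 \cdot 13165} = 1232795462 \left(- \frac{1}{31607}\right) - \frac{10443223}{1040326657410} = - \frac{1232795462}{31607} - \frac{10443223}{1040326657410} = - \frac{1282509982582755622781}{32881604660757870}$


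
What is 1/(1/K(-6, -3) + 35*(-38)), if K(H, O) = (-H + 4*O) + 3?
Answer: -3/3991 ≈ -0.00075169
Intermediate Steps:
K(H, O) = 3 - H + 4*O
1/(1/K(-6, -3) + 35*(-38)) = 1/(1/(3 - 1*(-6) + 4*(-3)) + 35*(-38)) = 1/(1/(3 + 6 - 12) - 1330) = 1/(1/(-3) - 1330) = 1/(-⅓ - 1330) = 1/(-3991/3) = -3/3991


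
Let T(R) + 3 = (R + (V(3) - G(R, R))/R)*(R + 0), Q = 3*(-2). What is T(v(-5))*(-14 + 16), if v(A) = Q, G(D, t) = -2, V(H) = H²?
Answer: 88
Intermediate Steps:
Q = -6
v(A) = -6
T(R) = -3 + R*(R + 11/R) (T(R) = -3 + (R + (3² - 1*(-2))/R)*(R + 0) = -3 + (R + (9 + 2)/R)*R = -3 + (R + 11/R)*R = -3 + R*(R + 11/R))
T(v(-5))*(-14 + 16) = (8 + (-6)²)*(-14 + 16) = (8 + 36)*2 = 44*2 = 88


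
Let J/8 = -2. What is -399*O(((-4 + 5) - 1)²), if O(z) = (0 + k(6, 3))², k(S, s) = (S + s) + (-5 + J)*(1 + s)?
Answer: -2244375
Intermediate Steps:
J = -16 (J = 8*(-2) = -16)
k(S, s) = -21 + S - 20*s (k(S, s) = (S + s) + (-5 - 16)*(1 + s) = (S + s) - 21*(1 + s) = (S + s) + (-21 - 21*s) = -21 + S - 20*s)
O(z) = 5625 (O(z) = (0 + (-21 + 6 - 20*3))² = (0 + (-21 + 6 - 60))² = (0 - 75)² = (-75)² = 5625)
-399*O(((-4 + 5) - 1)²) = -399*5625 = -2244375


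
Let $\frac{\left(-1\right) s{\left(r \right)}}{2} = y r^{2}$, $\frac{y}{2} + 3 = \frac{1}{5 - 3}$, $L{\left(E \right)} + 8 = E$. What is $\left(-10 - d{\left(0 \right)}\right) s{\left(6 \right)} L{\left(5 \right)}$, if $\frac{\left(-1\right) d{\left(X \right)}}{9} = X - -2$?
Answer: $-8640$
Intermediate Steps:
$L{\left(E \right)} = -8 + E$
$y = -5$ ($y = -6 + \frac{2}{5 - 3} = -6 + \frac{2}{2} = -6 + 2 \cdot \frac{1}{2} = -6 + 1 = -5$)
$s{\left(r \right)} = 10 r^{2}$ ($s{\left(r \right)} = - 2 \left(- 5 r^{2}\right) = 10 r^{2}$)
$d{\left(X \right)} = -18 - 9 X$ ($d{\left(X \right)} = - 9 \left(X - -2\right) = - 9 \left(X + 2\right) = - 9 \left(2 + X\right) = -18 - 9 X$)
$\left(-10 - d{\left(0 \right)}\right) s{\left(6 \right)} L{\left(5 \right)} = \left(-10 - \left(-18 - 0\right)\right) 10 \cdot 6^{2} \left(-8 + 5\right) = \left(-10 - \left(-18 + 0\right)\right) 10 \cdot 36 \left(-3\right) = \left(-10 - -18\right) 360 \left(-3\right) = \left(-10 + 18\right) 360 \left(-3\right) = 8 \cdot 360 \left(-3\right) = 2880 \left(-3\right) = -8640$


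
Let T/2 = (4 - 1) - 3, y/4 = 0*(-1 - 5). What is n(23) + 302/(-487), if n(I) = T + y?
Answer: -302/487 ≈ -0.62012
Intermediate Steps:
y = 0 (y = 4*(0*(-1 - 5)) = 4*(0*(-6)) = 4*0 = 0)
T = 0 (T = 2*((4 - 1) - 3) = 2*(3 - 3) = 2*0 = 0)
n(I) = 0 (n(I) = 0 + 0 = 0)
n(23) + 302/(-487) = 0 + 302/(-487) = 0 + 302*(-1/487) = 0 - 302/487 = -302/487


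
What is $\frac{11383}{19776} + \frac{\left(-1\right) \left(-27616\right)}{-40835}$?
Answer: $- \frac{81309211}{807552960} \approx -0.10069$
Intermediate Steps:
$\frac{11383}{19776} + \frac{\left(-1\right) \left(-27616\right)}{-40835} = 11383 \cdot \frac{1}{19776} + 27616 \left(- \frac{1}{40835}\right) = \frac{11383}{19776} - \frac{27616}{40835} = - \frac{81309211}{807552960}$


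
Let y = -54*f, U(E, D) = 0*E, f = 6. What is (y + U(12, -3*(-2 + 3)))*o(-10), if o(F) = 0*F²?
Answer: 0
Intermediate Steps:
U(E, D) = 0
y = -324 (y = -54*6 = -324)
o(F) = 0
(y + U(12, -3*(-2 + 3)))*o(-10) = (-324 + 0)*0 = -324*0 = 0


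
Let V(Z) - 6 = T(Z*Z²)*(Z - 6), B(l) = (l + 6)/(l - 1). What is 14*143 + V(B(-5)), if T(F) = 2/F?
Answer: 4672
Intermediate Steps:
B(l) = (6 + l)/(-1 + l)
V(Z) = 6 + 2*(-6 + Z)/Z³ (V(Z) = 6 + (2/((Z*Z²)))*(Z - 6) = 6 + (2/(Z³))*(-6 + Z) = 6 + (2/Z³)*(-6 + Z) = 6 + 2*(-6 + Z)/Z³)
14*143 + V(B(-5)) = 14*143 + (6 - 12*(-1 - 5)³/(6 - 5)³ + 2/((6 - 5)/(-1 - 5))²) = 2002 + (6 - 12/(1/(-6))³ + 2/(1/(-6))²) = 2002 + (6 - 12/(-⅙*1)³ + 2/(-⅙*1)²) = 2002 + (6 - 12/(-⅙)³ + 2/(-⅙)²) = 2002 + (6 - 12*(-216) + 2*36) = 2002 + (6 + 2592 + 72) = 2002 + 2670 = 4672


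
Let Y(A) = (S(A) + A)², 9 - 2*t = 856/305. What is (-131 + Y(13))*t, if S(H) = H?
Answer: 205901/122 ≈ 1687.7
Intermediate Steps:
t = 1889/610 (t = 9/2 - 428/305 = 1889/610 ≈ 3.0967)
Y(A) = 4*A² (Y(A) = (A + A)² = (2*A)² = 4*A²)
(-131 + Y(13))*t = (-131 + 4*13²)*(1889/610) = (-131 + 4*169)*(1889/610) = (-131 + 676)*(1889/610) = 545*(1889/610) = 205901/122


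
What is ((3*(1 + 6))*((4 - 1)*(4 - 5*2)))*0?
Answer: 0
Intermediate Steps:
((3*(1 + 6))*((4 - 1)*(4 - 5*2)))*0 = ((3*7)*(3*(4 - 10)))*0 = (21*(3*(-6)))*0 = (21*(-18))*0 = -378*0 = 0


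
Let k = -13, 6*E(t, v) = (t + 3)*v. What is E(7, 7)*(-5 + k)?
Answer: -210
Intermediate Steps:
E(t, v) = v*(3 + t)/6 (E(t, v) = ((t + 3)*v)/6 = ((3 + t)*v)/6 = (v*(3 + t))/6 = v*(3 + t)/6)
E(7, 7)*(-5 + k) = ((1/6)*7*(3 + 7))*(-5 - 13) = ((1/6)*7*10)*(-18) = (35/3)*(-18) = -210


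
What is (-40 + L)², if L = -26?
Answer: 4356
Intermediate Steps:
(-40 + L)² = (-40 - 26)² = (-66)² = 4356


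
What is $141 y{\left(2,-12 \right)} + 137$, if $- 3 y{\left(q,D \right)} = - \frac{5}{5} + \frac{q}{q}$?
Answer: $137$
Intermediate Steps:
$y{\left(q,D \right)} = 0$ ($y{\left(q,D \right)} = - \frac{- \frac{5}{5} + \frac{q}{q}}{3} = - \frac{\left(-5\right) \frac{1}{5} + 1}{3} = - \frac{-1 + 1}{3} = \left(- \frac{1}{3}\right) 0 = 0$)
$141 y{\left(2,-12 \right)} + 137 = 141 \cdot 0 + 137 = 0 + 137 = 137$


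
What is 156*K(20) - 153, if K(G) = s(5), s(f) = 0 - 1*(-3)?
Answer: 315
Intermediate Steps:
s(f) = 3 (s(f) = 0 + 3 = 3)
K(G) = 3
156*K(20) - 153 = 156*3 - 153 = 468 - 153 = 315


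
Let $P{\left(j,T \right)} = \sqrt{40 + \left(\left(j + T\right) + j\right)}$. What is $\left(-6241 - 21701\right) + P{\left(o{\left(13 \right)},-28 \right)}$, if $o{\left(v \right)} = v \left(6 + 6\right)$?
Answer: $-27924$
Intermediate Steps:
$o{\left(v \right)} = 12 v$ ($o{\left(v \right)} = v 12 = 12 v$)
$P{\left(j,T \right)} = \sqrt{40 + T + 2 j}$ ($P{\left(j,T \right)} = \sqrt{40 + \left(\left(T + j\right) + j\right)} = \sqrt{40 + \left(T + 2 j\right)} = \sqrt{40 + T + 2 j}$)
$\left(-6241 - 21701\right) + P{\left(o{\left(13 \right)},-28 \right)} = \left(-6241 - 21701\right) + \sqrt{40 - 28 + 2 \cdot 12 \cdot 13} = -27942 + \sqrt{40 - 28 + 2 \cdot 156} = -27942 + \sqrt{40 - 28 + 312} = -27942 + \sqrt{324} = -27942 + 18 = -27924$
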